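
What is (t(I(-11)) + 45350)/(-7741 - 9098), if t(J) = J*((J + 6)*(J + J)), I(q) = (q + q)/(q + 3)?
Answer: -161715/59872 ≈ -2.7010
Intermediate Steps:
I(q) = 2*q/(3 + q) (I(q) = (2*q)/(3 + q) = 2*q/(3 + q))
t(J) = 2*J²*(6 + J) (t(J) = J*((6 + J)*(2*J)) = J*(2*J*(6 + J)) = 2*J²*(6 + J))
(t(I(-11)) + 45350)/(-7741 - 9098) = (2*(2*(-11)/(3 - 11))²*(6 + 2*(-11)/(3 - 11)) + 45350)/(-7741 - 9098) = (2*(2*(-11)/(-8))²*(6 + 2*(-11)/(-8)) + 45350)/(-16839) = (2*(2*(-11)*(-⅛))²*(6 + 2*(-11)*(-⅛)) + 45350)*(-1/16839) = (2*(11/4)²*(6 + 11/4) + 45350)*(-1/16839) = (2*(121/16)*(35/4) + 45350)*(-1/16839) = (4235/32 + 45350)*(-1/16839) = (1455435/32)*(-1/16839) = -161715/59872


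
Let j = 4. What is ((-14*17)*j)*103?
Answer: -98056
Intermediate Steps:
((-14*17)*j)*103 = (-14*17*4)*103 = -238*4*103 = -952*103 = -98056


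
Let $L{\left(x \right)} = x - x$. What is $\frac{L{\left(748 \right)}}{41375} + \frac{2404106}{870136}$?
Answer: $\frac{1202053}{435068} \approx 2.7629$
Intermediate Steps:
$L{\left(x \right)} = 0$
$\frac{L{\left(748 \right)}}{41375} + \frac{2404106}{870136} = \frac{0}{41375} + \frac{2404106}{870136} = 0 \cdot \frac{1}{41375} + 2404106 \cdot \frac{1}{870136} = 0 + \frac{1202053}{435068} = \frac{1202053}{435068}$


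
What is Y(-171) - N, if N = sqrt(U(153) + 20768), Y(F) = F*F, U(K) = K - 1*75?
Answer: 29241 - sqrt(20846) ≈ 29097.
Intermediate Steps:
U(K) = -75 + K (U(K) = K - 75 = -75 + K)
Y(F) = F**2
N = sqrt(20846) (N = sqrt((-75 + 153) + 20768) = sqrt(78 + 20768) = sqrt(20846) ≈ 144.38)
Y(-171) - N = (-171)**2 - sqrt(20846) = 29241 - sqrt(20846)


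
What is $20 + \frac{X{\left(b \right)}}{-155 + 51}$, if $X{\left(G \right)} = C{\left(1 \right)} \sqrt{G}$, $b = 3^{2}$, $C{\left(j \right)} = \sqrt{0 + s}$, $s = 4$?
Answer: $\frac{1037}{52} \approx 19.942$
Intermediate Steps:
$C{\left(j \right)} = 2$ ($C{\left(j \right)} = \sqrt{0 + 4} = \sqrt{4} = 2$)
$b = 9$
$X{\left(G \right)} = 2 \sqrt{G}$
$20 + \frac{X{\left(b \right)}}{-155 + 51} = 20 + \frac{2 \sqrt{9}}{-155 + 51} = 20 + \frac{2 \cdot 3}{-104} = 20 + 6 \left(- \frac{1}{104}\right) = 20 - \frac{3}{52} = \frac{1037}{52}$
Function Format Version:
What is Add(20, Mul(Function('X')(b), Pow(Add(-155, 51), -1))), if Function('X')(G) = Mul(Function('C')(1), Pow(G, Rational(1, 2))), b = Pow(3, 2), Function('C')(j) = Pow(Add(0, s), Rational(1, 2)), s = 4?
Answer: Rational(1037, 52) ≈ 19.942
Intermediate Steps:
Function('C')(j) = 2 (Function('C')(j) = Pow(Add(0, 4), Rational(1, 2)) = Pow(4, Rational(1, 2)) = 2)
b = 9
Function('X')(G) = Mul(2, Pow(G, Rational(1, 2)))
Add(20, Mul(Function('X')(b), Pow(Add(-155, 51), -1))) = Add(20, Mul(Mul(2, Pow(9, Rational(1, 2))), Pow(Add(-155, 51), -1))) = Add(20, Mul(Mul(2, 3), Pow(-104, -1))) = Add(20, Mul(6, Rational(-1, 104))) = Add(20, Rational(-3, 52)) = Rational(1037, 52)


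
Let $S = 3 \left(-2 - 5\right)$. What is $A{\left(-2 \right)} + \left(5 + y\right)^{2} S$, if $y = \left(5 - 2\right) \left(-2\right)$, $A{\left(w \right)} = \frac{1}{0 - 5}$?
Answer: $- \frac{106}{5} \approx -21.2$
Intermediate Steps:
$A{\left(w \right)} = - \frac{1}{5}$ ($A{\left(w \right)} = \frac{1}{-5} = - \frac{1}{5}$)
$S = -21$ ($S = 3 \left(-7\right) = -21$)
$y = -6$ ($y = 3 \left(-2\right) = -6$)
$A{\left(-2 \right)} + \left(5 + y\right)^{2} S = - \frac{1}{5} + \left(5 - 6\right)^{2} \left(-21\right) = - \frac{1}{5} + \left(-1\right)^{2} \left(-21\right) = - \frac{1}{5} + 1 \left(-21\right) = - \frac{1}{5} - 21 = - \frac{106}{5}$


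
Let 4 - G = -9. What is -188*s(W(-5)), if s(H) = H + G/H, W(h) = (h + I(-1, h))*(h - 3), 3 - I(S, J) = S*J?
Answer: -148003/14 ≈ -10572.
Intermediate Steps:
G = 13 (G = 4 - 1*(-9) = 4 + 9 = 13)
I(S, J) = 3 - J*S (I(S, J) = 3 - S*J = 3 - J*S)
W(h) = (-3 + h)*(3 + 2*h) (W(h) = (h + (3 - 1*h*(-1)))*(h - 3) = (h + (3 + h))*(-3 + h) = (3 + 2*h)*(-3 + h) = (-3 + h)*(3 + 2*h))
s(H) = H + 13/H
-188*s(W(-5)) = -188*((-9 - 3*(-5) + 2*(-5)²) + 13/(-9 - 3*(-5) + 2*(-5)²)) = -188*((-9 + 15 + 2*25) + 13/(-9 + 15 + 2*25)) = -188*((-9 + 15 + 50) + 13/(-9 + 15 + 50)) = -188*(56 + 13/56) = -188*3149/56 = -148003/14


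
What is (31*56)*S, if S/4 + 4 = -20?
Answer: -166656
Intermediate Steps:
S = -96 (S = -16 + 4*(-20) = -16 - 80 = -96)
(31*56)*S = (31*56)*(-96) = 1736*(-96) = -166656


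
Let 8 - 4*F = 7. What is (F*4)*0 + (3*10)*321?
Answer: 9630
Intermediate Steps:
F = ¼ (F = 2 - ¼*7 = 2 - 7/4 = ¼ ≈ 0.25000)
(F*4)*0 + (3*10)*321 = ((¼)*4)*0 + (3*10)*321 = 1*0 + 30*321 = 0 + 9630 = 9630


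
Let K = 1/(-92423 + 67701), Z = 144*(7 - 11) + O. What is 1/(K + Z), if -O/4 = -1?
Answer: -24722/14140985 ≈ -0.0017483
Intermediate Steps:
O = 4 (O = -4*(-1) = 4)
Z = -572 (Z = 144*(7 - 11) + 4 = 144*(-4) + 4 = -576 + 4 = -572)
K = -1/24722 (K = 1/(-24722) = -1/24722 ≈ -4.0450e-5)
1/(K + Z) = 1/(-1/24722 - 572) = 1/(-14140985/24722) = -24722/14140985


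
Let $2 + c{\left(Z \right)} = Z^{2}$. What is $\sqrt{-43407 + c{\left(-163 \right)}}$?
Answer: $2 i \sqrt{4210} \approx 129.77 i$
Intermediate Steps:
$c{\left(Z \right)} = -2 + Z^{2}$
$\sqrt{-43407 + c{\left(-163 \right)}} = \sqrt{-43407 - \left(2 - \left(-163\right)^{2}\right)} = \sqrt{-43407 + \left(-2 + 26569\right)} = \sqrt{-43407 + 26567} = \sqrt{-16840} = 2 i \sqrt{4210}$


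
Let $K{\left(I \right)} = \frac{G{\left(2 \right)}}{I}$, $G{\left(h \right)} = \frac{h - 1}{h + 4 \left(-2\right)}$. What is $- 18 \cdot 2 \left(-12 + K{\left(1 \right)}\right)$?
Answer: $438$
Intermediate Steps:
$G{\left(h \right)} = \frac{-1 + h}{-8 + h}$ ($G{\left(h \right)} = \frac{-1 + h}{h - 8} = \frac{-1 + h}{-8 + h}$)
$K{\left(I \right)} = - \frac{1}{6 I}$ ($K{\left(I \right)} = \frac{\frac{1}{-8 + 2} \left(-1 + 2\right)}{I} = \frac{\frac{1}{-6} \cdot 1}{I} = \frac{\left(- \frac{1}{6}\right) 1}{I} = - \frac{1}{6 I}$)
$- 18 \cdot 2 \left(-12 + K{\left(1 \right)}\right) = - 18 \cdot 2 \left(-12 - \frac{1}{6 \cdot 1}\right) = - 18 \cdot 2 \left(-12 - \frac{1}{6}\right) = - 18 \cdot 2 \left(- \frac{73}{6}\right) = \left(-18\right) \left(- \frac{73}{3}\right) = 438$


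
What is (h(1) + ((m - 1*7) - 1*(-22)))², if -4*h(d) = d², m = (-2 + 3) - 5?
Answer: 1849/16 ≈ 115.56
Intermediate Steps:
m = -4 (m = 1 - 5 = -4)
h(d) = -d²/4
(h(1) + ((m - 1*7) - 1*(-22)))² = (-¼*1² + ((-4 - 1*7) - 1*(-22)))² = (-¼*1 + ((-4 - 7) + 22))² = (-¼ + (-11 + 22))² = (-¼ + 11)² = (43/4)² = 1849/16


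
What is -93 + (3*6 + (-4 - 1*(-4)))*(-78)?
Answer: -1497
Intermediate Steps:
-93 + (3*6 + (-4 - 1*(-4)))*(-78) = -93 + (18 + (-4 + 4))*(-78) = -93 + (18 + 0)*(-78) = -93 + 18*(-78) = -93 - 1404 = -1497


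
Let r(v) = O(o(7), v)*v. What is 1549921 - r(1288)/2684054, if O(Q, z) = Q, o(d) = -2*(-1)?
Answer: 90436340373/58349 ≈ 1.5499e+6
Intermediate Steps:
o(d) = 2
r(v) = 2*v
1549921 - r(1288)/2684054 = 1549921 - 2*1288/2684054 = 1549921 - 2576/2684054 = 1549921 - 1*56/58349 = 1549921 - 56/58349 = 90436340373/58349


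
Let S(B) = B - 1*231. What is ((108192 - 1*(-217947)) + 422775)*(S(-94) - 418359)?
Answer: -313558309176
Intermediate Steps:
S(B) = -231 + B (S(B) = B - 231 = -231 + B)
((108192 - 1*(-217947)) + 422775)*(S(-94) - 418359) = ((108192 - 1*(-217947)) + 422775)*((-231 - 94) - 418359) = ((108192 + 217947) + 422775)*(-325 - 418359) = (326139 + 422775)*(-418684) = 748914*(-418684) = -313558309176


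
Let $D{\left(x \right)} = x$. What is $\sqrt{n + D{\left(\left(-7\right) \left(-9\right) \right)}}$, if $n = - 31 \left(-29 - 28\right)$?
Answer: $\sqrt{1830} \approx 42.779$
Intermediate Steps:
$n = 1767$ ($n = \left(-31\right) \left(-57\right) = 1767$)
$\sqrt{n + D{\left(\left(-7\right) \left(-9\right) \right)}} = \sqrt{1767 - -63} = \sqrt{1767 + 63} = \sqrt{1830}$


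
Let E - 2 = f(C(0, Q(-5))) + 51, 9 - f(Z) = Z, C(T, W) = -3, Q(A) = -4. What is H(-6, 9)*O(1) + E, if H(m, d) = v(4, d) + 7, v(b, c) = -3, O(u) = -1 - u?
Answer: 57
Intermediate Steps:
H(m, d) = 4 (H(m, d) = -3 + 7 = 4)
f(Z) = 9 - Z
E = 65 (E = 2 + ((9 - 1*(-3)) + 51) = 2 + ((9 + 3) + 51) = 2 + (12 + 51) = 2 + 63 = 65)
H(-6, 9)*O(1) + E = 4*(-1 - 1*1) + 65 = 4*(-1 - 1) + 65 = 4*(-2) + 65 = -8 + 65 = 57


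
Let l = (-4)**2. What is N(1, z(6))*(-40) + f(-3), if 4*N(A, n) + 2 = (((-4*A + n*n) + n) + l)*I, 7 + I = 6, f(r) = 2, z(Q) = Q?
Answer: 562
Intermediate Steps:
l = 16
I = -1 (I = -7 + 6 = -1)
N(A, n) = -9/2 + A - n/4 - n**2/4 (N(A, n) = -1/2 + ((((-4*A + n*n) + n) + 16)*(-1))/4 = -1/2 + ((((-4*A + n**2) + n) + 16)*(-1))/4 = -1/2 + ((((n**2 - 4*A) + n) + 16)*(-1))/4 = -1/2 + (((n + n**2 - 4*A) + 16)*(-1))/4 = -1/2 + ((16 + n + n**2 - 4*A)*(-1))/4 = -1/2 + (-16 - n - n**2 + 4*A)/4 = -1/2 + (-4 + A - n/4 - n**2/4) = -9/2 + A - n/4 - n**2/4)
N(1, z(6))*(-40) + f(-3) = (-9/2 + 1 - 1/4*6 - 1/4*6**2)*(-40) + 2 = (-9/2 + 1 - 3/2 - 1/4*36)*(-40) + 2 = (-9/2 + 1 - 3/2 - 9)*(-40) + 2 = -14*(-40) + 2 = 560 + 2 = 562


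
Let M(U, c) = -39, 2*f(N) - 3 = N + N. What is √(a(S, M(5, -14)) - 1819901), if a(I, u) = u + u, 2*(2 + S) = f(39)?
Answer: I*√1819979 ≈ 1349.1*I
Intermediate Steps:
f(N) = 3/2 + N (f(N) = 3/2 + (N + N)/2 = 3/2 + (2*N)/2 = 3/2 + N)
S = 73/4 (S = -2 + (3/2 + 39)/2 = -2 + (½)*(81/2) = -2 + 81/4 = 73/4 ≈ 18.250)
a(I, u) = 2*u
√(a(S, M(5, -14)) - 1819901) = √(2*(-39) - 1819901) = √(-78 - 1819901) = √(-1819979) = I*√1819979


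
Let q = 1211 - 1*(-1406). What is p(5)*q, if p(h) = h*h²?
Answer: 327125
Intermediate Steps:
q = 2617 (q = 1211 + 1406 = 2617)
p(h) = h³
p(5)*q = 5³*2617 = 125*2617 = 327125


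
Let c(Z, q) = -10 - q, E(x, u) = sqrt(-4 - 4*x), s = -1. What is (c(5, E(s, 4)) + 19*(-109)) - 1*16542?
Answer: -18623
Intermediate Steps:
(c(5, E(s, 4)) + 19*(-109)) - 1*16542 = ((-10 - 2*sqrt(-1 - 1*(-1))) + 19*(-109)) - 1*16542 = ((-10 - 2*sqrt(-1 + 1)) - 2071) - 16542 = ((-10 - 2*sqrt(0)) - 2071) - 16542 = ((-10 - 2*0) - 2071) - 16542 = ((-10 - 1*0) - 2071) - 16542 = ((-10 + 0) - 2071) - 16542 = (-10 - 2071) - 16542 = -2081 - 16542 = -18623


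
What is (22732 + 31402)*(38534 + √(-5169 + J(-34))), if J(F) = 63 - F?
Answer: 2085999556 + 216536*I*√317 ≈ 2.086e+9 + 3.8553e+6*I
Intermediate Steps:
(22732 + 31402)*(38534 + √(-5169 + J(-34))) = (22732 + 31402)*(38534 + √(-5169 + (63 - 1*(-34)))) = 54134*(38534 + √(-5169 + (63 + 34))) = 54134*(38534 + √(-5169 + 97)) = 54134*(38534 + √(-5072)) = 54134*(38534 + 4*I*√317) = 2085999556 + 216536*I*√317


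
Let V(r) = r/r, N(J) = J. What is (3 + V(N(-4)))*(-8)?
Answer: -32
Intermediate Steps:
V(r) = 1
(3 + V(N(-4)))*(-8) = (3 + 1)*(-8) = 4*(-8) = -32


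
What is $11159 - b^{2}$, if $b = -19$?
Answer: $10798$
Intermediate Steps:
$11159 - b^{2} = 11159 - \left(-19\right)^{2} = 11159 - 361 = 10798$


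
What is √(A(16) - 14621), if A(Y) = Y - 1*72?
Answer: I*√14677 ≈ 121.15*I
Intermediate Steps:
A(Y) = -72 + Y (A(Y) = Y - 72 = -72 + Y)
√(A(16) - 14621) = √((-72 + 16) - 14621) = √(-56 - 14621) = √(-14677) = I*√14677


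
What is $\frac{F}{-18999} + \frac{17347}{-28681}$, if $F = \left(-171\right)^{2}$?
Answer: $- \frac{129804086}{60545591} \approx -2.1439$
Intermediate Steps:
$F = 29241$
$\frac{F}{-18999} + \frac{17347}{-28681} = \frac{29241}{-18999} + \frac{17347}{-28681} = 29241 \left(- \frac{1}{18999}\right) + 17347 \left(- \frac{1}{28681}\right) = - \frac{3249}{2111} - \frac{17347}{28681} = - \frac{129804086}{60545591}$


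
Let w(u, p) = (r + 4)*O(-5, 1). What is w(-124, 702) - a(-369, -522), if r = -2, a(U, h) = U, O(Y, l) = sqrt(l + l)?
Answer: 369 + 2*sqrt(2) ≈ 371.83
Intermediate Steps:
O(Y, l) = sqrt(2)*sqrt(l) (O(Y, l) = sqrt(2*l) = sqrt(2)*sqrt(l))
w(u, p) = 2*sqrt(2) (w(u, p) = (-2 + 4)*(sqrt(2)*sqrt(1)) = 2*(sqrt(2)*1) = 2*sqrt(2))
w(-124, 702) - a(-369, -522) = 2*sqrt(2) - 1*(-369) = 2*sqrt(2) + 369 = 369 + 2*sqrt(2)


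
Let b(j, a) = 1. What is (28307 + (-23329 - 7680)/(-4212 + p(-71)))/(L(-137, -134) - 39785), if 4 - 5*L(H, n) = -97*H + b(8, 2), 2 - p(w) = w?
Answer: -34468730/51667137 ≈ -0.66713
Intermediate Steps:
p(w) = 2 - w
L(H, n) = ⅗ + 97*H/5 (L(H, n) = ⅘ - (-97*H + 1)/5 = ⅘ - (1 - 97*H)/5 = ⅘ + (-⅕ + 97*H/5) = ⅗ + 97*H/5)
(28307 + (-23329 - 7680)/(-4212 + p(-71)))/(L(-137, -134) - 39785) = (28307 + (-23329 - 7680)/(-4212 + (2 - 1*(-71))))/((⅗ + (97/5)*(-137)) - 39785) = (28307 - 31009/(-4212 + (2 + 71)))/((⅗ - 13289/5) - 39785) = (28307 - 31009/(-4212 + 73))/(-13286/5 - 39785) = (28307 - 31009/(-4139))/(-212211/5) = (28307 - 31009*(-1/4139))*(-5/212211) = (28307 + 31009/4139)*(-5/212211) = (117193682/4139)*(-5/212211) = -34468730/51667137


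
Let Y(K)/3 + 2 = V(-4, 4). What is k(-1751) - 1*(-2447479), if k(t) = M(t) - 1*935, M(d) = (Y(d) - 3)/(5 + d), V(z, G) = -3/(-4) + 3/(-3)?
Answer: 5695554445/2328 ≈ 2.4465e+6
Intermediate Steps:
V(z, G) = -1/4 (V(z, G) = -3*(-1/4) + 3*(-1/3) = 3/4 - 1 = -1/4)
Y(K) = -27/4 (Y(K) = -6 + 3*(-1/4) = -6 - 3/4 = -27/4)
M(d) = -39/(4*(5 + d)) (M(d) = (-27/4 - 3)/(5 + d) = -39/(4*(5 + d)))
k(t) = -935 - 39/(20 + 4*t) (k(t) = -39/(20 + 4*t) - 1*935 = -39/(20 + 4*t) - 935 = -935 - 39/(20 + 4*t))
k(-1751) - 1*(-2447479) = (-18739 - 3740*(-1751))/(4*(5 - 1751)) - 1*(-2447479) = (1/4)*(-18739 + 6548740)/(-1746) + 2447479 = (1/4)*(-1/1746)*6530001 + 2447479 = -2176667/2328 + 2447479 = 5695554445/2328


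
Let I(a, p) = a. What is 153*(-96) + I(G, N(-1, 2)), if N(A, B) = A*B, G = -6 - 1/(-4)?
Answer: -58775/4 ≈ -14694.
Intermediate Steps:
G = -23/4 (G = -6 - 1*(-1/4) = -6 + 1/4 = -23/4 ≈ -5.7500)
153*(-96) + I(G, N(-1, 2)) = 153*(-96) - 23/4 = -14688 - 23/4 = -58775/4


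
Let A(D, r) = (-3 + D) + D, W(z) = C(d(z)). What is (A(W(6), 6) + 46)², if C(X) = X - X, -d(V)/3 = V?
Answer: 1849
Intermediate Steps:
d(V) = -3*V
C(X) = 0
W(z) = 0
A(D, r) = -3 + 2*D
(A(W(6), 6) + 46)² = ((-3 + 2*0) + 46)² = ((-3 + 0) + 46)² = (-3 + 46)² = 43² = 1849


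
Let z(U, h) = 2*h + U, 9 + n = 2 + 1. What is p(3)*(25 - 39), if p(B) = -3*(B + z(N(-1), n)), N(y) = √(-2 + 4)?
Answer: -378 + 42*√2 ≈ -318.60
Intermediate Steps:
n = -6 (n = -9 + (2 + 1) = -9 + 3 = -6)
N(y) = √2
z(U, h) = U + 2*h
p(B) = 36 - 3*B - 3*√2 (p(B) = -3*(B + (√2 + 2*(-6))) = -3*(B + (√2 - 12)) = -3*(B + (-12 + √2)) = -3*(-12 + B + √2) = 36 - 3*B - 3*√2)
p(3)*(25 - 39) = (36 - 3*3 - 3*√2)*(25 - 39) = (36 - 9 - 3*√2)*(-14) = (27 - 3*√2)*(-14) = -378 + 42*√2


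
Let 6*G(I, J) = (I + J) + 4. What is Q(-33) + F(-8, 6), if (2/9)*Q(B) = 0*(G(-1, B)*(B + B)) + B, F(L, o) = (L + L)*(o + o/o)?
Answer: -521/2 ≈ -260.50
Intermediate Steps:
G(I, J) = ⅔ + I/6 + J/6 (G(I, J) = ((I + J) + 4)/6 = (4 + I + J)/6 = ⅔ + I/6 + J/6)
F(L, o) = 2*L*(1 + o) (F(L, o) = (2*L)*(o + 1) = (2*L)*(1 + o) = 2*L*(1 + o))
Q(B) = 9*B/2 (Q(B) = 9*(0*((⅔ + (⅙)*(-1) + B/6)*(B + B)) + B)/2 = 9*(0*((⅔ - ⅙ + B/6)*(2*B)) + B)/2 = 9*(0*((½ + B/6)*(2*B)) + B)/2 = 9*(0*(2*B*(½ + B/6)) + B)/2 = 9*(0 + B)/2 = 9*B/2)
Q(-33) + F(-8, 6) = (9/2)*(-33) + 2*(-8)*(1 + 6) = -297/2 + 2*(-8)*7 = -297/2 - 112 = -521/2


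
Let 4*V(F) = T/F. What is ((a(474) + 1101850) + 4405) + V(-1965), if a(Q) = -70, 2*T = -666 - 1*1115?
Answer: 17389229981/15720 ≈ 1.1062e+6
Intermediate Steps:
T = -1781/2 (T = (-666 - 1*1115)/2 = (-666 - 1115)/2 = (½)*(-1781) = -1781/2 ≈ -890.50)
V(F) = -1781/(8*F) (V(F) = (-1781/(2*F))/4 = -1781/(8*F))
((a(474) + 1101850) + 4405) + V(-1965) = ((-70 + 1101850) + 4405) - 1781/8/(-1965) = (1101780 + 4405) - 1781/8*(-1/1965) = 1106185 + 1781/15720 = 17389229981/15720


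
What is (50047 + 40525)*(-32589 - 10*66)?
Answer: -3011428428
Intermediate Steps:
(50047 + 40525)*(-32589 - 10*66) = 90572*(-32589 - 660) = 90572*(-33249) = -3011428428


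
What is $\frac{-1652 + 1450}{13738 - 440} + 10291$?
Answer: $\frac{68424758}{6649} \approx 10291.0$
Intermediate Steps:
$\frac{-1652 + 1450}{13738 - 440} + 10291 = - \frac{202}{13298} + 10291 = \left(-202\right) \frac{1}{13298} + 10291 = - \frac{101}{6649} + 10291 = \frac{68424758}{6649}$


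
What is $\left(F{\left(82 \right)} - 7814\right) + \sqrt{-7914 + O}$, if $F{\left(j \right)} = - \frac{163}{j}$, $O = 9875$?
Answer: $- \frac{640911}{82} + \sqrt{1961} \approx -7771.7$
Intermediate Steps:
$\left(F{\left(82 \right)} - 7814\right) + \sqrt{-7914 + O} = \left(- \frac{163}{82} - 7814\right) + \sqrt{-7914 + 9875} = \left(\left(-163\right) \frac{1}{82} - 7814\right) + \sqrt{1961} = \left(- \frac{163}{82} - 7814\right) + \sqrt{1961} = - \frac{640911}{82} + \sqrt{1961}$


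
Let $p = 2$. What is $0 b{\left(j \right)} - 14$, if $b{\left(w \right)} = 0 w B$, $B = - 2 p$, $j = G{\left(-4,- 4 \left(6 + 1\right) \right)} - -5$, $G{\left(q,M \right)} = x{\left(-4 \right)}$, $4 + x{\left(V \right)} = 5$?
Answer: $-14$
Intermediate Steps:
$x{\left(V \right)} = 1$ ($x{\left(V \right)} = -4 + 5 = 1$)
$G{\left(q,M \right)} = 1$
$j = 6$ ($j = 1 - -5 = 1 + 5 = 6$)
$B = -4$ ($B = \left(-2\right) 2 = -4$)
$b{\left(w \right)} = 0$ ($b{\left(w \right)} = 0 w \left(-4\right) = 0 \left(-4\right) = 0$)
$0 b{\left(j \right)} - 14 = 0 \cdot 0 - 14 = 0 - 14 = -14$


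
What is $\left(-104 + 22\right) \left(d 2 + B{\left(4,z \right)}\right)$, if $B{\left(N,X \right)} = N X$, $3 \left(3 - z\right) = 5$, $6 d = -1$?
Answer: $-410$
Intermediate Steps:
$d = - \frac{1}{6}$ ($d = \frac{1}{6} \left(-1\right) = - \frac{1}{6} \approx -0.16667$)
$z = \frac{4}{3}$ ($z = 3 - \frac{5}{3} = \frac{4}{3} \approx 1.3333$)
$\left(-104 + 22\right) \left(d 2 + B{\left(4,z \right)}\right) = \left(-104 + 22\right) \left(\left(- \frac{1}{6}\right) 2 + 4 \cdot \frac{4}{3}\right) = - 82 \left(- \frac{1}{3} + \frac{16}{3}\right) = \left(-82\right) 5 = -410$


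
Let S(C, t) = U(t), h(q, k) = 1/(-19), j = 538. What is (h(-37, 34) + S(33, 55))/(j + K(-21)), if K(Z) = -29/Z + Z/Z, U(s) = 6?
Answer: 2373/215612 ≈ 0.011006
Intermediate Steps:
h(q, k) = -1/19
S(C, t) = 6
K(Z) = 1 - 29/Z (K(Z) = -29/Z + 1 = 1 - 29/Z)
(h(-37, 34) + S(33, 55))/(j + K(-21)) = (-1/19 + 6)/(538 + (-29 - 21)/(-21)) = 113/(19*(538 - 1/21*(-50))) = 113/(19*(538 + 50/21)) = 113/(19*(11348/21)) = (113/19)*(21/11348) = 2373/215612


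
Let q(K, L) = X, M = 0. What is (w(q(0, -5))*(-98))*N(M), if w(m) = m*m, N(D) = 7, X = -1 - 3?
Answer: -10976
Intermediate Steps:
X = -4
q(K, L) = -4
w(m) = m²
(w(q(0, -5))*(-98))*N(M) = ((-4)²*(-98))*7 = (16*(-98))*7 = -1568*7 = -10976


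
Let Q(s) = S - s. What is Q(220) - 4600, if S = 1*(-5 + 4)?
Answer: -4821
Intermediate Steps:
S = -1 (S = 1*(-1) = -1)
Q(s) = -1 - s
Q(220) - 4600 = (-1 - 1*220) - 4600 = (-1 - 220) - 4600 = -221 - 4600 = -4821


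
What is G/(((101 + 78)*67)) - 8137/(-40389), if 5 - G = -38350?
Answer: 1646707136/484385277 ≈ 3.3996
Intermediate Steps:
G = 38355 (G = 5 - 1*(-38350) = 5 + 38350 = 38355)
G/(((101 + 78)*67)) - 8137/(-40389) = 38355/(((101 + 78)*67)) - 8137/(-40389) = 38355/((179*67)) - 8137*(-1/40389) = 38355/11993 + 8137/40389 = 1646707136/484385277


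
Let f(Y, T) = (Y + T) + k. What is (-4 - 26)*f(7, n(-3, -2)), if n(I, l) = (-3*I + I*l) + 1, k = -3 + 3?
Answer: -690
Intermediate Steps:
k = 0
n(I, l) = 1 - 3*I + I*l
f(Y, T) = T + Y (f(Y, T) = (Y + T) + 0 = (T + Y) + 0 = T + Y)
(-4 - 26)*f(7, n(-3, -2)) = (-4 - 26)*((1 - 3*(-3) - 3*(-2)) + 7) = -30*((1 + 9 + 6) + 7) = -30*(16 + 7) = -30*23 = -690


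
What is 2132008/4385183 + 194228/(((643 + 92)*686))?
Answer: 963352538702/1105526560215 ≈ 0.87140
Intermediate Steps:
2132008/4385183 + 194228/(((643 + 92)*686)) = 2132008*(1/4385183) + 194228/((735*686)) = 2132008/4385183 + 194228/504210 = 2132008/4385183 + 194228*(1/504210) = 2132008/4385183 + 97114/252105 = 963352538702/1105526560215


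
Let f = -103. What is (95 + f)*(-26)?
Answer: 208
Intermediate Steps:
(95 + f)*(-26) = (95 - 103)*(-26) = -8*(-26) = 208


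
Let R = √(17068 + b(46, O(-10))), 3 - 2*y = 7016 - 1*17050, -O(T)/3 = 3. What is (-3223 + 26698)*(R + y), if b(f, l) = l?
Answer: 235618575/2 + 23475*√17059 ≈ 1.2088e+8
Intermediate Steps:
O(T) = -9 (O(T) = -3*3 = -9)
y = 10037/2 (y = 3/2 - (7016 - 1*17050)/2 = 3/2 - (7016 - 17050)/2 = 3/2 - ½*(-10034) = 3/2 + 5017 = 10037/2 ≈ 5018.5)
R = √17059 (R = √(17068 - 9) = √17059 ≈ 130.61)
(-3223 + 26698)*(R + y) = (-3223 + 26698)*(√17059 + 10037/2) = 23475*(10037/2 + √17059) = 235618575/2 + 23475*√17059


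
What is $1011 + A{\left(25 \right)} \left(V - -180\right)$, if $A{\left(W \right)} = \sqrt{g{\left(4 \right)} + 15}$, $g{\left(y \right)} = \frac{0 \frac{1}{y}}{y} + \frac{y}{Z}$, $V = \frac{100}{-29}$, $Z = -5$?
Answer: $1011 + \frac{1024 \sqrt{355}}{29} \approx 1676.3$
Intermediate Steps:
$V = - \frac{100}{29}$ ($V = 100 \left(- \frac{1}{29}\right) = - \frac{100}{29} \approx -3.4483$)
$g{\left(y \right)} = - \frac{y}{5}$ ($g{\left(y \right)} = \frac{0 \frac{1}{y}}{y} + \frac{y}{-5} = \frac{0}{y} + y \left(- \frac{1}{5}\right) = 0 - \frac{y}{5} = - \frac{y}{5}$)
$A{\left(W \right)} = \frac{\sqrt{355}}{5}$ ($A{\left(W \right)} = \sqrt{\left(- \frac{1}{5}\right) 4 + 15} = \sqrt{- \frac{4}{5} + 15} = \sqrt{\frac{71}{5}} = \frac{\sqrt{355}}{5}$)
$1011 + A{\left(25 \right)} \left(V - -180\right) = 1011 + \frac{\sqrt{355}}{5} \left(- \frac{100}{29} - -180\right) = 1011 + \frac{\sqrt{355}}{5} \left(- \frac{100}{29} + 180\right) = 1011 + \frac{\sqrt{355}}{5} \cdot \frac{5120}{29} = 1011 + \frac{1024 \sqrt{355}}{29}$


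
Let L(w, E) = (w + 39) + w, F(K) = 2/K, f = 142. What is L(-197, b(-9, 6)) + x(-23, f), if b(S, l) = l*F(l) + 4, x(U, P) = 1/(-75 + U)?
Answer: -34791/98 ≈ -355.01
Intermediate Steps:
b(S, l) = 6 (b(S, l) = l*(2/l) + 4 = 2 + 4 = 6)
L(w, E) = 39 + 2*w (L(w, E) = (39 + w) + w = 39 + 2*w)
L(-197, b(-9, 6)) + x(-23, f) = (39 + 2*(-197)) + 1/(-75 - 23) = (39 - 394) + 1/(-98) = -355 - 1/98 = -34791/98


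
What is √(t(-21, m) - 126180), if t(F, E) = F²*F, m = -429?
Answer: 3*I*√15049 ≈ 368.02*I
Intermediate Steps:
t(F, E) = F³
√(t(-21, m) - 126180) = √((-21)³ - 126180) = √(-9261 - 126180) = √(-135441) = 3*I*√15049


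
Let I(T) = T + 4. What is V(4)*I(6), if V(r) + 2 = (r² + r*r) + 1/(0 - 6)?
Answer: 895/3 ≈ 298.33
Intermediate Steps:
I(T) = 4 + T
V(r) = -13/6 + 2*r² (V(r) = -2 + ((r² + r*r) + 1/(0 - 6)) = -2 + ((r² + r²) + 1/(-6)) = -2 + (2*r² - ⅙) = -2 + (-⅙ + 2*r²) = -13/6 + 2*r²)
V(4)*I(6) = (-13/6 + 2*4²)*(4 + 6) = (-13/6 + 2*16)*10 = (-13/6 + 32)*10 = (179/6)*10 = 895/3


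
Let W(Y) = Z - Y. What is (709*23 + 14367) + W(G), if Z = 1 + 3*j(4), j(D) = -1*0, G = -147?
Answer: 30822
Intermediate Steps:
j(D) = 0
Z = 1 (Z = 1 + 3*0 = 1 + 0 = 1)
W(Y) = 1 - Y
(709*23 + 14367) + W(G) = (709*23 + 14367) + (1 - 1*(-147)) = (16307 + 14367) + (1 + 147) = 30674 + 148 = 30822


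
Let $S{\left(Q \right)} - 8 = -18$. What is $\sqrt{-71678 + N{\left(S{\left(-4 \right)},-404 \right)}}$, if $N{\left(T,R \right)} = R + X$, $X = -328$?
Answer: $i \sqrt{72410} \approx 269.09 i$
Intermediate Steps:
$S{\left(Q \right)} = -10$ ($S{\left(Q \right)} = 8 - 18 = -10$)
$N{\left(T,R \right)} = -328 + R$ ($N{\left(T,R \right)} = R - 328 = -328 + R$)
$\sqrt{-71678 + N{\left(S{\left(-4 \right)},-404 \right)}} = \sqrt{-71678 - 732} = \sqrt{-72410} = i \sqrt{72410}$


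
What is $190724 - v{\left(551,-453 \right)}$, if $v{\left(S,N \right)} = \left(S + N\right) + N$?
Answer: $191079$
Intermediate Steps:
$v{\left(S,N \right)} = S + 2 N$ ($v{\left(S,N \right)} = \left(N + S\right) + N = S + 2 N$)
$190724 - v{\left(551,-453 \right)} = 190724 - \left(551 + 2 \left(-453\right)\right) = 190724 - \left(551 - 906\right) = 190724 - -355 = 190724 + 355 = 191079$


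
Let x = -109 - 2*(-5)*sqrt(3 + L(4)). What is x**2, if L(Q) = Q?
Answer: 12581 - 2180*sqrt(7) ≈ 6813.3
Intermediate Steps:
x = -109 + 10*sqrt(7) (x = -109 - 2*(-5)*sqrt(3 + 4) = -109 - (-10)*sqrt(7) = -109 + 10*sqrt(7) ≈ -82.542)
x**2 = (-109 + 10*sqrt(7))**2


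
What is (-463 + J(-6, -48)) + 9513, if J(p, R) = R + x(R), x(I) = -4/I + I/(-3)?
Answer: 108217/12 ≈ 9018.1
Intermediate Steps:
x(I) = -4/I - I/3 (x(I) = -4/I + I*(-1/3) = -4/I - I/3)
J(p, R) = -4/R + 2*R/3 (J(p, R) = R + (-4/R - R/3) = -4/R + 2*R/3)
(-463 + J(-6, -48)) + 9513 = (-463 + (-4/(-48) + (2/3)*(-48))) + 9513 = (-463 + (-4*(-1/48) - 32)) + 9513 = (-463 + (1/12 - 32)) + 9513 = (-463 - 383/12) + 9513 = -5939/12 + 9513 = 108217/12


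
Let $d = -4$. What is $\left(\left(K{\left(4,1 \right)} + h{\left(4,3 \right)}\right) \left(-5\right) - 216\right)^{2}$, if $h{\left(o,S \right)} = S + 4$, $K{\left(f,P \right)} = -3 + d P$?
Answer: $46656$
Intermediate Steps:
$K{\left(f,P \right)} = -3 - 4 P$
$h{\left(o,S \right)} = 4 + S$
$\left(\left(K{\left(4,1 \right)} + h{\left(4,3 \right)}\right) \left(-5\right) - 216\right)^{2} = \left(\left(\left(-3 - 4\right) + \left(4 + 3\right)\right) \left(-5\right) - 216\right)^{2} = \left(\left(\left(-3 - 4\right) + 7\right) \left(-5\right) - 216\right)^{2} = \left(\left(-7 + 7\right) \left(-5\right) - 216\right)^{2} = \left(0 \left(-5\right) - 216\right)^{2} = \left(0 - 216\right)^{2} = \left(-216\right)^{2} = 46656$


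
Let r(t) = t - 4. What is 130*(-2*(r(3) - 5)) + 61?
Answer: 1621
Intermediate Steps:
r(t) = -4 + t
130*(-2*(r(3) - 5)) + 61 = 130*(-2*((-4 + 3) - 5)) + 61 = 130*(-2*(-1 - 5)) + 61 = 130*(-2*(-6)) + 61 = 130*12 + 61 = 1560 + 61 = 1621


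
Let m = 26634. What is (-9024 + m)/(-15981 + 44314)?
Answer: 17610/28333 ≈ 0.62154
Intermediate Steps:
(-9024 + m)/(-15981 + 44314) = (-9024 + 26634)/(-15981 + 44314) = 17610/28333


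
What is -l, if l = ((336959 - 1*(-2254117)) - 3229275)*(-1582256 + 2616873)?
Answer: 660291534783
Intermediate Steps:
l = -660291534783 (l = ((336959 + 2254117) - 3229275)*1034617 = (2591076 - 3229275)*1034617 = -638199*1034617 = -660291534783)
-l = -1*(-660291534783) = 660291534783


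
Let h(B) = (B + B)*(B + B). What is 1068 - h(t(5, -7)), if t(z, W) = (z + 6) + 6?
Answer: -88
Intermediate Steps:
t(z, W) = 12 + z (t(z, W) = (6 + z) + 6 = 12 + z)
h(B) = 4*B² (h(B) = (2*B)*(2*B) = 4*B²)
1068 - h(t(5, -7)) = 1068 - 4*(12 + 5)² = 1068 - 4*17² = 1068 - 4*289 = 1068 - 1*1156 = 1068 - 1156 = -88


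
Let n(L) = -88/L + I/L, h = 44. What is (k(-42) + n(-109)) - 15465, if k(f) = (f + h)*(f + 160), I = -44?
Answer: -1659829/109 ≈ -15228.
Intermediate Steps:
k(f) = (44 + f)*(160 + f) (k(f) = (f + 44)*(f + 160) = (44 + f)*(160 + f))
n(L) = -132/L (n(L) = -88/L - 44/L = -132/L)
(k(-42) + n(-109)) - 15465 = ((7040 + (-42)² + 204*(-42)) - 132/(-109)) - 15465 = ((7040 + 1764 - 8568) - 132*(-1/109)) - 15465 = (236 + 132/109) - 15465 = 25856/109 - 15465 = -1659829/109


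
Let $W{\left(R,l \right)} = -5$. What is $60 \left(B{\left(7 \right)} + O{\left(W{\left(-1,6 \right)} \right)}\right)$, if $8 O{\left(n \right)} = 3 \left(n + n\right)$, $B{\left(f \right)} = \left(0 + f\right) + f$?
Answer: $615$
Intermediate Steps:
$B{\left(f \right)} = 2 f$ ($B{\left(f \right)} = f + f = 2 f$)
$O{\left(n \right)} = \frac{3 n}{4}$ ($O{\left(n \right)} = \frac{3 \left(n + n\right)}{8} = \frac{3 \cdot 2 n}{8} = \frac{6 n}{8} = \frac{3 n}{4}$)
$60 \left(B{\left(7 \right)} + O{\left(W{\left(-1,6 \right)} \right)}\right) = 60 \left(2 \cdot 7 + \frac{3}{4} \left(-5\right)\right) = 60 \left(14 - \frac{15}{4}\right) = 60 \cdot \frac{41}{4} = 615$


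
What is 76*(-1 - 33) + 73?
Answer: -2511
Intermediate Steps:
76*(-1 - 33) + 73 = 76*(-34) + 73 = -2584 + 73 = -2511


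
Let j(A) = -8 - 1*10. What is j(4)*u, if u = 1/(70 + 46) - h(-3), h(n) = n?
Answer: -3141/58 ≈ -54.155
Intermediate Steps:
u = 349/116 (u = 1/(70 + 46) - 1*(-3) = 1/116 + 3 = 349/116 ≈ 3.0086)
j(A) = -18 (j(A) = -8 - 10 = -18)
j(4)*u = -18*349/116 = -3141/58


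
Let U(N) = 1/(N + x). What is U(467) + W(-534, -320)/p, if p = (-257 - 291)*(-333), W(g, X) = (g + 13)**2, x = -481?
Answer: 1808845/1277388 ≈ 1.4160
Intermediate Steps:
U(N) = 1/(-481 + N) (U(N) = 1/(N - 481) = 1/(-481 + N))
W(g, X) = (13 + g)**2
p = 182484 (p = -548*(-333) = 182484)
U(467) + W(-534, -320)/p = 1/(-481 + 467) + (13 - 534)**2/182484 = 1/(-14) + (-521)**2*(1/182484) = -1/14 + 271441*(1/182484) = -1/14 + 271441/182484 = 1808845/1277388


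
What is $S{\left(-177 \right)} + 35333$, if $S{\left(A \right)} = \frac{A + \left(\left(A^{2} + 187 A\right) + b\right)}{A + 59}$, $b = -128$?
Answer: $\frac{4171369}{118} \approx 35351.0$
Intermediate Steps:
$S{\left(A \right)} = \frac{-128 + A^{2} + 188 A}{59 + A}$ ($S{\left(A \right)} = \frac{A - \left(128 - A^{2} - 187 A\right)}{A + 59} = \frac{A + \left(-128 + A^{2} + 187 A\right)}{59 + A} = \frac{-128 + A^{2} + 188 A}{59 + A}$)
$S{\left(-177 \right)} + 35333 = \frac{-128 + \left(-177\right)^{2} + 188 \left(-177\right)}{59 - 177} + 35333 = \frac{-128 + 31329 - 33276}{-118} + 35333 = \left(- \frac{1}{118}\right) \left(-2075\right) + 35333 = \frac{2075}{118} + 35333 = \frac{4171369}{118}$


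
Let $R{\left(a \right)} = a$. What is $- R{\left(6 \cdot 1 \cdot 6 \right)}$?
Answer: $-36$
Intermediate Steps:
$- R{\left(6 \cdot 1 \cdot 6 \right)} = - 6 \cdot 1 \cdot 6 = - 6 \cdot 6 = \left(-1\right) 36 = -36$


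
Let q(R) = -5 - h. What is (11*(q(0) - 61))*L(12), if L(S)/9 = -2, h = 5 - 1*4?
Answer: 13266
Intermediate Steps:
h = 1 (h = 5 - 4 = 1)
L(S) = -18 (L(S) = 9*(-2) = -18)
q(R) = -6 (q(R) = -5 - 1*1 = -5 - 1 = -6)
(11*(q(0) - 61))*L(12) = (11*(-6 - 61))*(-18) = (11*(-67))*(-18) = -737*(-18) = 13266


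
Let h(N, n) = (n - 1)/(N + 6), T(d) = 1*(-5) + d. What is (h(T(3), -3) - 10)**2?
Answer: 121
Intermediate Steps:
T(d) = -5 + d
h(N, n) = (-1 + n)/(6 + N)
(h(T(3), -3) - 10)**2 = ((-1 - 3)/(6 + (-5 + 3)) - 10)**2 = (-4/(6 - 2) - 10)**2 = (-4/4 - 10)**2 = ((1/4)*(-4) - 10)**2 = (-1 - 10)**2 = (-11)**2 = 121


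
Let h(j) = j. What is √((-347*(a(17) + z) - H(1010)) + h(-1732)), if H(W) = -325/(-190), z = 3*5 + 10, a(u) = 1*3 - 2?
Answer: 3*I*√1725694/38 ≈ 103.71*I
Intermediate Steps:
a(u) = 1 (a(u) = 3 - 2 = 1)
z = 25 (z = 15 + 10 = 25)
H(W) = 65/38 (H(W) = -325*(-1/190) = 65/38)
√((-347*(a(17) + z) - H(1010)) + h(-1732)) = √((-347*(1 + 25) - 1*65/38) - 1732) = √((-347*26 - 65/38) - 1732) = √((-9022 - 65/38) - 1732) = √(-342901/38 - 1732) = √(-408717/38) = 3*I*√1725694/38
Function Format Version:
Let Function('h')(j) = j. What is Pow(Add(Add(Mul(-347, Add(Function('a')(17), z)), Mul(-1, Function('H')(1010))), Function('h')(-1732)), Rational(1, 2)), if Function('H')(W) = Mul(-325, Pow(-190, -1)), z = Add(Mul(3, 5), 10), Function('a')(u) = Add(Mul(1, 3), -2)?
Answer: Mul(Rational(3, 38), I, Pow(1725694, Rational(1, 2))) ≈ Mul(103.71, I)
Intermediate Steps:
Function('a')(u) = 1 (Function('a')(u) = Add(3, -2) = 1)
z = 25 (z = Add(15, 10) = 25)
Function('H')(W) = Rational(65, 38) (Function('H')(W) = Mul(-325, Rational(-1, 190)) = Rational(65, 38))
Pow(Add(Add(Mul(-347, Add(Function('a')(17), z)), Mul(-1, Function('H')(1010))), Function('h')(-1732)), Rational(1, 2)) = Pow(Add(Add(Mul(-347, Add(1, 25)), Mul(-1, Rational(65, 38))), -1732), Rational(1, 2)) = Pow(Add(Add(Mul(-347, 26), Rational(-65, 38)), -1732), Rational(1, 2)) = Pow(Add(Add(-9022, Rational(-65, 38)), -1732), Rational(1, 2)) = Pow(Add(Rational(-342901, 38), -1732), Rational(1, 2)) = Pow(Rational(-408717, 38), Rational(1, 2)) = Mul(Rational(3, 38), I, Pow(1725694, Rational(1, 2)))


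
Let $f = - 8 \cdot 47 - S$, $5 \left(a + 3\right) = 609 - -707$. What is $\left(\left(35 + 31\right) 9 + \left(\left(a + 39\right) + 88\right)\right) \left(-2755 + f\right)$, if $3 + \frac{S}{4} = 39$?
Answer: $-3213430$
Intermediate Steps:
$S = 144$ ($S = -12 + 4 \cdot 39 = -12 + 156 = 144$)
$a = \frac{1301}{5}$ ($a = -3 + \frac{609 - -707}{5} = -3 + \frac{609 + 707}{5} = -3 + \frac{1}{5} \cdot 1316 = -3 + \frac{1316}{5} = \frac{1301}{5} \approx 260.2$)
$f = -520$ ($f = - 8 \cdot 47 - 144 = \left(-1\right) 376 - 144 = -376 - 144 = -520$)
$\left(\left(35 + 31\right) 9 + \left(\left(a + 39\right) + 88\right)\right) \left(-2755 + f\right) = \left(\left(35 + 31\right) 9 + \left(\left(\frac{1301}{5} + 39\right) + 88\right)\right) \left(-2755 - 520\right) = \left(66 \cdot 9 + \left(\frac{1496}{5} + 88\right)\right) \left(-3275\right) = \left(594 + \frac{1936}{5}\right) \left(-3275\right) = \frac{4906}{5} \left(-3275\right) = -3213430$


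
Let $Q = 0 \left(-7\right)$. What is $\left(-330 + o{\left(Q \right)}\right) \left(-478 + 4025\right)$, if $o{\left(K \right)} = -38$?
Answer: $-1305296$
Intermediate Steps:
$Q = 0$
$\left(-330 + o{\left(Q \right)}\right) \left(-478 + 4025\right) = \left(-330 - 38\right) \left(-478 + 4025\right) = \left(-368\right) 3547 = -1305296$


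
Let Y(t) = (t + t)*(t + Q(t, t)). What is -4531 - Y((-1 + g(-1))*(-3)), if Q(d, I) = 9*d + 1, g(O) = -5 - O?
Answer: -9061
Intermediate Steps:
Q(d, I) = 1 + 9*d
Y(t) = 2*t*(1 + 10*t) (Y(t) = (t + t)*(t + (1 + 9*t)) = (2*t)*(1 + 10*t) = 2*t*(1 + 10*t))
-4531 - Y((-1 + g(-1))*(-3)) = -4531 - 2*(-1 + (-5 - 1*(-1)))*(-3)*(1 + 10*((-1 + (-5 - 1*(-1)))*(-3))) = -4531 - 2*(-1 + (-5 + 1))*(-3)*(1 + 10*((-1 + (-5 + 1))*(-3))) = -4531 - 2*(-1 - 4)*(-3)*(1 + 10*((-1 - 4)*(-3))) = -4531 - 2*(-5*(-3))*(1 + 10*(-5*(-3))) = -4531 - 2*15*(1 + 10*15) = -4531 - 2*15*(1 + 150) = -4531 - 2*15*151 = -4531 - 1*4530 = -4531 - 4530 = -9061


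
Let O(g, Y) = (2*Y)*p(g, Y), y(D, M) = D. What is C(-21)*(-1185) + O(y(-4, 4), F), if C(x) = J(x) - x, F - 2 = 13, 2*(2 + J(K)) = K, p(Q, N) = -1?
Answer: -20205/2 ≈ -10103.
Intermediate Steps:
J(K) = -2 + K/2
F = 15 (F = 2 + 13 = 15)
C(x) = -2 - x/2 (C(x) = (-2 + x/2) - x = -2 - x/2)
O(g, Y) = -2*Y (O(g, Y) = (2*Y)*(-1) = -2*Y)
C(-21)*(-1185) + O(y(-4, 4), F) = (-2 - 1/2*(-21))*(-1185) - 2*15 = (-2 + 21/2)*(-1185) - 30 = (17/2)*(-1185) - 30 = -20145/2 - 30 = -20205/2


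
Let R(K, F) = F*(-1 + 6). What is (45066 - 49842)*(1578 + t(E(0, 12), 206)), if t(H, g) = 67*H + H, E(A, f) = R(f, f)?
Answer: -27022608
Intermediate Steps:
R(K, F) = 5*F (R(K, F) = F*5 = 5*F)
E(A, f) = 5*f
t(H, g) = 68*H
(45066 - 49842)*(1578 + t(E(0, 12), 206)) = (45066 - 49842)*(1578 + 68*(5*12)) = -4776*(1578 + 68*60) = -4776*(1578 + 4080) = -4776*5658 = -27022608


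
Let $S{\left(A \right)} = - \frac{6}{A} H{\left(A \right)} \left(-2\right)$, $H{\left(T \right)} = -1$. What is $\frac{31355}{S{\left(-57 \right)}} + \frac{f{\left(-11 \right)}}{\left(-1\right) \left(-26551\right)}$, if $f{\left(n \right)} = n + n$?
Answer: $\frac{15817625407}{106204} \approx 1.4894 \cdot 10^{5}$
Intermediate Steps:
$f{\left(n \right)} = 2 n$
$S{\left(A \right)} = - \frac{12}{A}$ ($S{\left(A \right)} = - \frac{6}{A} \left(-1\right) \left(-2\right) = \frac{6}{A} \left(-2\right) = - \frac{12}{A}$)
$\frac{31355}{S{\left(-57 \right)}} + \frac{f{\left(-11 \right)}}{\left(-1\right) \left(-26551\right)} = \frac{31355}{\left(-12\right) \frac{1}{-57}} + \frac{2 \left(-11\right)}{\left(-1\right) \left(-26551\right)} = \frac{31355}{\left(-12\right) \left(- \frac{1}{57}\right)} - \frac{22}{26551} = \frac{31355}{\frac{4}{19}} - \frac{22}{26551} = 31355 \cdot \frac{19}{4} - \frac{22}{26551} = \frac{595745}{4} - \frac{22}{26551} = \frac{15817625407}{106204}$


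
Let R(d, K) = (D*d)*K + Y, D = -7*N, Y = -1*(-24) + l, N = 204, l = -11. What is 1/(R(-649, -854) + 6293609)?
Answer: -1/785169666 ≈ -1.2736e-9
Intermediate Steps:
Y = 13 (Y = -1*(-24) - 11 = 24 - 11 = 13)
D = -1428 (D = -7*204 = -1428)
R(d, K) = 13 - 1428*K*d (R(d, K) = (-1428*d)*K + 13 = -1428*K*d + 13 = 13 - 1428*K*d)
1/(R(-649, -854) + 6293609) = 1/((13 - 1428*(-854)*(-649)) + 6293609) = 1/((13 - 791463288) + 6293609) = 1/(-791463275 + 6293609) = 1/(-785169666) = -1/785169666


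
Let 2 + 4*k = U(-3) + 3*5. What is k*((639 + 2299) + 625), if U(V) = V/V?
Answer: 24941/2 ≈ 12471.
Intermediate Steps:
U(V) = 1
k = 7/2 (k = -½ + (1 + 3*5)/4 = -½ + (1 + 15)/4 = -½ + (¼)*16 = -½ + 4 = 7/2 ≈ 3.5000)
k*((639 + 2299) + 625) = 7*((639 + 2299) + 625)/2 = 7*(2938 + 625)/2 = (7/2)*3563 = 24941/2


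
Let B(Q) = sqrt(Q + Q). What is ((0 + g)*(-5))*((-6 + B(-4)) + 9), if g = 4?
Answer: -60 - 40*I*sqrt(2) ≈ -60.0 - 56.569*I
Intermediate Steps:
B(Q) = sqrt(2)*sqrt(Q) (B(Q) = sqrt(2*Q) = sqrt(2)*sqrt(Q))
((0 + g)*(-5))*((-6 + B(-4)) + 9) = ((0 + 4)*(-5))*((-6 + sqrt(2)*sqrt(-4)) + 9) = (4*(-5))*((-6 + sqrt(2)*(2*I)) + 9) = -20*((-6 + 2*I*sqrt(2)) + 9) = -20*(3 + 2*I*sqrt(2)) = -60 - 40*I*sqrt(2)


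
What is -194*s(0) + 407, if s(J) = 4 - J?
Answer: -369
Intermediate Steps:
-194*s(0) + 407 = -194*(4 - 1*0) + 407 = -194*(4 + 0) + 407 = -194*4 + 407 = -776 + 407 = -369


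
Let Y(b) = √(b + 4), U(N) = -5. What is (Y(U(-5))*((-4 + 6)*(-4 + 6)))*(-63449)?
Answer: -253796*I ≈ -2.538e+5*I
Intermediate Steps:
Y(b) = √(4 + b)
(Y(U(-5))*((-4 + 6)*(-4 + 6)))*(-63449) = (√(4 - 5)*((-4 + 6)*(-4 + 6)))*(-63449) = (√(-1)*(2*2))*(-63449) = (I*4)*(-63449) = (4*I)*(-63449) = -253796*I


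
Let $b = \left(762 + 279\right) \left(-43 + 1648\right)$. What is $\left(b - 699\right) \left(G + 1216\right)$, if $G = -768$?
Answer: $748207488$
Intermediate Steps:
$b = 1670805$ ($b = 1041 \cdot 1605 = 1670805$)
$\left(b - 699\right) \left(G + 1216\right) = \left(1670805 - 699\right) \left(-768 + 1216\right) = 1670106 \cdot 448 = 748207488$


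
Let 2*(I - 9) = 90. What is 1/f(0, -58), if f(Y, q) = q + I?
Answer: -¼ ≈ -0.25000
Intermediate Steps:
I = 54 (I = 9 + (½)*90 = 9 + 45 = 54)
f(Y, q) = 54 + q (f(Y, q) = q + 54 = 54 + q)
1/f(0, -58) = 1/(54 - 58) = 1/(-4) = -¼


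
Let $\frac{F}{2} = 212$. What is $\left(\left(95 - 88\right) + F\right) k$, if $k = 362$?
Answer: $156022$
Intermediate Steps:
$F = 424$ ($F = 2 \cdot 212 = 424$)
$\left(\left(95 - 88\right) + F\right) k = \left(\left(95 - 88\right) + 424\right) 362 = \left(7 + 424\right) 362 = 431 \cdot 362 = 156022$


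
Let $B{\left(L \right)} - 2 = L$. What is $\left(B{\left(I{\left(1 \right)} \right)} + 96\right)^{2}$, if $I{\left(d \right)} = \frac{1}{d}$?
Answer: $9801$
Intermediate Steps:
$B{\left(L \right)} = 2 + L$
$\left(B{\left(I{\left(1 \right)} \right)} + 96\right)^{2} = \left(\left(2 + 1^{-1}\right) + 96\right)^{2} = \left(\left(2 + 1\right) + 96\right)^{2} = \left(3 + 96\right)^{2} = 99^{2} = 9801$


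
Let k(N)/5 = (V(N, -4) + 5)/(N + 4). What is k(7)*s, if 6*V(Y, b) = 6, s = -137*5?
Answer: -20550/11 ≈ -1868.2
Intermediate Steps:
s = -685
V(Y, b) = 1 (V(Y, b) = (1/6)*6 = 1)
k(N) = 30/(4 + N) (k(N) = 5*((1 + 5)/(N + 4)) = 5*(6/(4 + N)) = 30/(4 + N))
k(7)*s = (30/(4 + 7))*(-685) = (30/11)*(-685) = -20550/11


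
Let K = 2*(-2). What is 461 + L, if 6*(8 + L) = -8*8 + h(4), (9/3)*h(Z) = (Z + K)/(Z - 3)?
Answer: 1327/3 ≈ 442.33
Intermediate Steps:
K = -4
h(Z) = (-4 + Z)/(3*(-3 + Z)) (h(Z) = ((Z - 4)/(Z - 3))/3 = ((-4 + Z)/(-3 + Z))/3 = (-4 + Z)/(3*(-3 + Z)))
L = -56/3 (L = -8 + (-8*8 + (-4 + 4)/(3*(-3 + 4)))/6 = -8 + (-64 + (⅓)*0/1)/6 = -8 + (-64 + (⅓)*1*0)/6 = -8 + (-64 + 0)/6 = -8 + (⅙)*(-64) = -8 - 32/3 = -56/3 ≈ -18.667)
461 + L = 461 - 56/3 = 1327/3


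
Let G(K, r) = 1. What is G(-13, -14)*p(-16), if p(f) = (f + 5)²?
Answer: 121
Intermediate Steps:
p(f) = (5 + f)²
G(-13, -14)*p(-16) = 1*(5 - 16)² = 1*(-11)² = 1*121 = 121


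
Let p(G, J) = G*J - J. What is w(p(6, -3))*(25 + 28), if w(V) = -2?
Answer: -106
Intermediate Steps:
p(G, J) = -J + G*J
w(p(6, -3))*(25 + 28) = -2*(25 + 28) = -2*53 = -106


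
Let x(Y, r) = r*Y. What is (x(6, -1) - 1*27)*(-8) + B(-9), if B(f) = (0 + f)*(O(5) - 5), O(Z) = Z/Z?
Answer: 300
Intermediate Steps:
x(Y, r) = Y*r
O(Z) = 1
B(f) = -4*f (B(f) = (0 + f)*(1 - 5) = f*(-4) = -4*f)
(x(6, -1) - 1*27)*(-8) + B(-9) = (6*(-1) - 1*27)*(-8) - 4*(-9) = (-6 - 27)*(-8) + 36 = -33*(-8) + 36 = 264 + 36 = 300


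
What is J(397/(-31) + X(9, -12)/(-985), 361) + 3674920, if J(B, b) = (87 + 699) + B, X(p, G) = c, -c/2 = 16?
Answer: 112237292657/30535 ≈ 3.6757e+6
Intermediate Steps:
c = -32 (c = -2*16 = -32)
X(p, G) = -32
J(B, b) = 786 + B
J(397/(-31) + X(9, -12)/(-985), 361) + 3674920 = (786 + (397/(-31) - 32/(-985))) + 3674920 = (786 + (397*(-1/31) - 32*(-1/985))) + 3674920 = (786 + (-397/31 + 32/985)) + 3674920 = (786 - 390053/30535) + 3674920 = 23610457/30535 + 3674920 = 112237292657/30535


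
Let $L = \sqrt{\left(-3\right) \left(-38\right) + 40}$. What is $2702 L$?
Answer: $2702 \sqrt{154} \approx 33531.0$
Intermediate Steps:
$L = \sqrt{154}$ ($L = \sqrt{114 + 40} = \sqrt{154} \approx 12.41$)
$2702 L = 2702 \sqrt{154}$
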